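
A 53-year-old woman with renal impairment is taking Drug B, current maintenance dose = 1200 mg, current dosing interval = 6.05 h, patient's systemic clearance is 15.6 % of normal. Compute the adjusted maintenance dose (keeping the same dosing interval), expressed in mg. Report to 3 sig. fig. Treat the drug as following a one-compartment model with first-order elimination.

187 mg

To keep the same average steady-state level, dosing rate must scale with clearance.
CL ratio = 15.6 / 100 = 0.1560
New dose (same interval) = 1200 × 0.1560 = 187.2 mg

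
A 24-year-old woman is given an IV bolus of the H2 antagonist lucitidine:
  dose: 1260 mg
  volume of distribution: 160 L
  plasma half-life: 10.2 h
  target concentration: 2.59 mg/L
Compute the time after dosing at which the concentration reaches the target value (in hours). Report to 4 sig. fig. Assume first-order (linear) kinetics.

C₀ = Dose / Vd = 1260 / 160 = 7.875 mg/L
k = ln2 / t½ = 0.693147 / 10.2 = 0.06796 h⁻¹
t = ln(C₀ / C) / k = ln(7.875 / 2.59) / 0.06796
  = ln(3.041) / 0.06796 = 1.112 / 0.06796 = 16.36 h

16.36 h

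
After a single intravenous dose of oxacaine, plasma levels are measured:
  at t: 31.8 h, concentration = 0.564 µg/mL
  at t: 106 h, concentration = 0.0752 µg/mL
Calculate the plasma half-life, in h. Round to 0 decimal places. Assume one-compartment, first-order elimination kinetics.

26 h

k = ln(C₁/C₂) / (t₂ − t₁) = ln(0.564/0.0752) / (106 − 31.8)
  = 2.015 / 74.20 = 0.02716 h⁻¹
t½ = ln2 / k = 0.693147 / 0.02716 = 25.52 h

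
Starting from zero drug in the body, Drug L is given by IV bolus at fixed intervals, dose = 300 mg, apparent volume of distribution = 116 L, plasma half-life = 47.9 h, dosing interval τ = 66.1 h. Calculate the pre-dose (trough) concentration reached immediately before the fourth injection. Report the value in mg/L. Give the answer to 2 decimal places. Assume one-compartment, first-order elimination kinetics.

1.52 mg/L

C₀ per dose = Dose / Vd = 300 / 116 = 2.586 mg/L
k = ln2 / t½ = 0.693147 / 47.9 = 0.01447 h⁻¹
Fraction remaining after one interval: r = e^(−kτ) = e^(−0.01447 × 66.1) = 0.3842
Before dose 4, 3 doses have been given (aged 1τ, 2τ, 3τ).
C_trough = C₀ × (r + r² + … + r^3) = C₀ × r(1−r^3)/(1−r)
        = 2.586 × 0.3842 × (1 − 0.05671) / (1 − 0.3842) = 1.522 mg/L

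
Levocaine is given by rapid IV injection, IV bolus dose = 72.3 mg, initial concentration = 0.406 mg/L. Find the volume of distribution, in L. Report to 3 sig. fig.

178 L

Vd = Dose / C₀ = 72.30 / 0.406 = 178.1 L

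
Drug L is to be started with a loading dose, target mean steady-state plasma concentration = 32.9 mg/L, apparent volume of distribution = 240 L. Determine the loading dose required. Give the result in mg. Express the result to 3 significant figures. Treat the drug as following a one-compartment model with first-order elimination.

LD = Css × Vd = 32.9 × 240 = 7896 mg

7900 mg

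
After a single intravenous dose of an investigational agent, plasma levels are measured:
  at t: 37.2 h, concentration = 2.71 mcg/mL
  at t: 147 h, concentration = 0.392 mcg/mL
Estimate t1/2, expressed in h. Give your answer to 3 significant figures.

39.4 h

k = ln(C₁/C₂) / (t₂ − t₁) = ln(2.71/0.392) / (147 − 37.2)
  = 1.933 / 109.8 = 0.01760 h⁻¹
t½ = ln2 / k = 0.693147 / 0.01760 = 39.38 h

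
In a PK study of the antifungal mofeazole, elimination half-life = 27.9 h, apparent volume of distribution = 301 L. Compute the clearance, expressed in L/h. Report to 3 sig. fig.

k = ln2 / t½ = 0.693147 / 27.9 = 0.02484 h⁻¹
CL = k × Vd = 0.02484 × 301 = 7.477 L/h

7.48 L/h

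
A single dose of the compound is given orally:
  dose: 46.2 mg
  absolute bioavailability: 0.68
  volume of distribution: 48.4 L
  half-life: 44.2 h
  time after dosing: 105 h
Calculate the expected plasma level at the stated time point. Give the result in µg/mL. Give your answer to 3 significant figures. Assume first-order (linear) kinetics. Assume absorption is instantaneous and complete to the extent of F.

0.125 µg/mL

Amount reaching circulation = F × Dose = 0.68 × 46.20 = 31.42 mg
C₀ = F·Dose / Vd = 31.42 / 48.4 = 0.6492 mg/L
k = ln2 / t½ = 0.693147 / 44.2 = 0.01568 h⁻¹
C = C₀ · e^(−k·t) = 0.6492 × e^(−0.01568 × 105)
  = 0.6492 × 0.1927 = 0.1251 mg/L
(0.1251 mg/L = 0.1251 µg/mL)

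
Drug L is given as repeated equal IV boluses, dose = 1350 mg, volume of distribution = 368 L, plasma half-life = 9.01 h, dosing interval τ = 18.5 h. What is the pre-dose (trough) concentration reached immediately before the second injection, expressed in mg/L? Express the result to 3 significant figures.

C₀ per dose = Dose / Vd = 1350 / 368 = 3.668 mg/L
k = ln2 / t½ = 0.693147 / 9.01 = 0.07693 h⁻¹
Fraction remaining after one interval: r = e^(−kτ) = e^(−0.07693 × 18.5) = 0.2409
Before dose 2, 1 dose has been given (aged 1τ).
C_trough = C₀ × r = 3.668 × 0.2409 = 0.8836 mg/L

0.884 mg/L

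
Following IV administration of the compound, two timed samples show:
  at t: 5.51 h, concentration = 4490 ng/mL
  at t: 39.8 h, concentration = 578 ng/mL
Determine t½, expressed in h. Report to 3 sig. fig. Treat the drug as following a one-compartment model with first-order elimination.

k = ln(C₁/C₂) / (t₂ − t₁) = ln(4490/578) / (39.8 − 5.51)
  = 2.050 / 34.29 = 0.05978 h⁻¹
t½ = ln2 / k = 0.693147 / 0.05978 = 11.59 h

11.6 h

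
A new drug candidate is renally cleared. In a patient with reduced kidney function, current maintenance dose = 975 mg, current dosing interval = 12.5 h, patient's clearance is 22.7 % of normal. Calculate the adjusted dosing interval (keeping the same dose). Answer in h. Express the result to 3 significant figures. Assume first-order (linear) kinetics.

To keep the same average steady-state level, dosing rate must scale with clearance.
CL ratio = 22.7 / 100 = 0.2270
New interval (same dose) = 12.5 / 0.2270 = 55.07 h

55.1 h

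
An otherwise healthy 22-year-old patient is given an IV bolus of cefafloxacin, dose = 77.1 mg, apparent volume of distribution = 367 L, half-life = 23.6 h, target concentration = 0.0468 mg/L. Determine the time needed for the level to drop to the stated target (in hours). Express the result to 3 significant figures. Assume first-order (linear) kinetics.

51.1 h

C₀ = Dose / Vd = 77.10 / 367 = 0.2101 mg/L
k = ln2 / t½ = 0.693147 / 23.6 = 0.02937 h⁻¹
t = ln(C₀ / C) / k = ln(0.2101 / 0.0468) / 0.02937
  = ln(4.489) / 0.02937 = 1.502 / 0.02937 = 51.14 h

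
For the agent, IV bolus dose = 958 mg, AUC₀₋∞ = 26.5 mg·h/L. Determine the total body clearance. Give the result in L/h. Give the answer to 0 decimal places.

CL = Dose / AUC = 958 / 26.5 = 36.15 L/h

36 L/h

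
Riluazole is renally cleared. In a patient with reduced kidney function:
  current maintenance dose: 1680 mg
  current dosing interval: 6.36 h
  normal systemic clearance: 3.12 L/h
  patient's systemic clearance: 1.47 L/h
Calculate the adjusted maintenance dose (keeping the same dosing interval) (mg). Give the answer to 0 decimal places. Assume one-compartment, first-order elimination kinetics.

792 mg

To keep the same average steady-state level, dosing rate must scale with clearance.
CL ratio = 1.47 / 3.12 = 0.4712
New dose (same interval) = 1680 × 0.4712 = 791.6 mg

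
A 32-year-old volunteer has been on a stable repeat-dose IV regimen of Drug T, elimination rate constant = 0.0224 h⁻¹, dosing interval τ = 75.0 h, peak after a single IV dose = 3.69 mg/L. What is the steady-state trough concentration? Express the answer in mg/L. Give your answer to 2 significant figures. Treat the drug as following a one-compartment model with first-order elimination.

e^(−kτ) = e^(−0.02240 × 75.0) = 0.1864
Accumulation ratio R = 1 / (1 − e^(−kτ)) = 1 / (1 − 0.1864) = 1.229
Steady-state trough = C₀ × R × e^(−kτ) = 3.69 × 1.229 × 0.1864 = 0.8453 mg/L

0.85 mg/L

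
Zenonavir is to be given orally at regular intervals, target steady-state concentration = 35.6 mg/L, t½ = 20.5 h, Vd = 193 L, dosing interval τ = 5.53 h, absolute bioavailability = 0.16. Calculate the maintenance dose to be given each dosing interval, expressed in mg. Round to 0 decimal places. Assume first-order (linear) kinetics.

k = ln2 / t½ = 0.693147 / 20.5 = 0.03381 h⁻¹
CL = k × Vd = 0.03381 × 193 = 6.525 L/h
At steady state, F × (Dose/τ) = Css × CL.
Dose = Css × CL × τ / F = 35.6 × 6.525 × 5.53 / 0.16 = 8029 mg

8029 mg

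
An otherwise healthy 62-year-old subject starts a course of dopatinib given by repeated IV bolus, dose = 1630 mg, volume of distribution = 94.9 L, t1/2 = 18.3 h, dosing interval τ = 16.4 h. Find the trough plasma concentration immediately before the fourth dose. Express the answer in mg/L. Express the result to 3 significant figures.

16.9 mg/L

C₀ per dose = Dose / Vd = 1630 / 94.9 = 17.18 mg/L
k = ln2 / t½ = 0.693147 / 18.3 = 0.03788 h⁻¹
Fraction remaining after one interval: r = e^(−kτ) = e^(−0.03788 × 16.4) = 0.5373
Before dose 4, 3 doses have been given (aged 1τ, 2τ, 3τ).
C_trough = C₀ × (r + r² + … + r^3) = C₀ × r(1−r^3)/(1−r)
        = 17.18 × 0.5373 × (1 − 0.1551) / (1 − 0.5373) = 16.86 mg/L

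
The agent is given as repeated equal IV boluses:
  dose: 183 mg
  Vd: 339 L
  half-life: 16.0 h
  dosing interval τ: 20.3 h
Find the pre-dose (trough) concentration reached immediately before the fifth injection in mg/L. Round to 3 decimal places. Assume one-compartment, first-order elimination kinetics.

0.372 mg/L

C₀ per dose = Dose / Vd = 183 / 339 = 0.5398 mg/L
k = ln2 / t½ = 0.693147 / 16.0 = 0.04332 h⁻¹
Fraction remaining after one interval: r = e^(−kτ) = e^(−0.04332 × 20.3) = 0.4150
Before dose 5, 4 doses have been given (aged 1τ, 2τ, 3τ, 4τ).
C_trough = C₀ × (r + r² + … + r^4) = C₀ × r(1−r^4)/(1−r)
        = 0.5398 × 0.4150 × (1 − 0.02966) / (1 − 0.4150) = 0.3716 mg/L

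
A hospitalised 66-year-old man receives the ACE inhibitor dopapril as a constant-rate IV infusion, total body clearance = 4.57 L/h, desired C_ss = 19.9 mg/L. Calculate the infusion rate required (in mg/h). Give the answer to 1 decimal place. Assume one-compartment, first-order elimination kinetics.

90.9 mg/h

At steady state, infusion rate R₀ = Css × CL = 19.9 × 4.570 = 90.94 mg/h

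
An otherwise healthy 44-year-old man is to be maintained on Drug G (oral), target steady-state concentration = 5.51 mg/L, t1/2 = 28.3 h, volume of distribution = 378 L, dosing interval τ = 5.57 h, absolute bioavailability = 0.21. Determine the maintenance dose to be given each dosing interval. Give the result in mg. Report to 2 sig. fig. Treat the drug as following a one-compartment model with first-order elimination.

k = ln2 / t½ = 0.693147 / 28.3 = 0.02449 h⁻¹
CL = k × Vd = 0.02449 × 378 = 9.257 L/h
At steady state, F × (Dose/τ) = Css × CL.
Dose = Css × CL × τ / F = 5.51 × 9.257 × 5.57 / 0.21 = 1353 mg

1400 mg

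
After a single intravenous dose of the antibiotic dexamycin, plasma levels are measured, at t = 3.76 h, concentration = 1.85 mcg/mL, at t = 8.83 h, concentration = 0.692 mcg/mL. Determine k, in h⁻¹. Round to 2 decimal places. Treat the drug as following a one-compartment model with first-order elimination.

k = ln(C₁/C₂) / (t₂ − t₁) = ln(1.85/0.692) / (8.83 − 3.76)
  = 0.9834 / 5.070 = 0.1940 h⁻¹

0.19 h⁻¹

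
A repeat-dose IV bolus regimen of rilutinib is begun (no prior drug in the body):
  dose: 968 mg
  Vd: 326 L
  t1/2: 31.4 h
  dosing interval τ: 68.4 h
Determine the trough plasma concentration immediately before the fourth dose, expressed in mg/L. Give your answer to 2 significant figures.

C₀ per dose = Dose / Vd = 968 / 326 = 2.969 mg/L
k = ln2 / t½ = 0.693147 / 31.4 = 0.02207 h⁻¹
Fraction remaining after one interval: r = e^(−kτ) = e^(−0.02207 × 68.4) = 0.2210
Before dose 4, 3 doses have been given (aged 1τ, 2τ, 3τ).
C_trough = C₀ × (r + r² + … + r^3) = C₀ × r(1−r^3)/(1−r)
        = 2.969 × 0.2210 × (1 − 0.01079) / (1 − 0.2210) = 0.8332 mg/L

0.83 mg/L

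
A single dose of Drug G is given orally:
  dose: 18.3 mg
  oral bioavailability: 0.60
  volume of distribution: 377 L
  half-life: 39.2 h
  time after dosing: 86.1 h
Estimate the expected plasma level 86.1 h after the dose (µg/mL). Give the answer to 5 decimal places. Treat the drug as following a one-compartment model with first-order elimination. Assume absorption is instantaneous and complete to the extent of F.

Amount reaching circulation = F × Dose = 0.60 × 18.30 = 10.98 mg
C₀ = F·Dose / Vd = 10.98 / 377 = 0.02912 mg/L
k = ln2 / t½ = 0.693147 / 39.2 = 0.01768 h⁻¹
C = C₀ · e^(−k·t) = 0.02912 × e^(−0.01768 × 86.1)
  = 0.02912 × 0.2182 = 0.006354 mg/L
(0.006354 mg/L = 0.006354 µg/mL)

0.00635 µg/mL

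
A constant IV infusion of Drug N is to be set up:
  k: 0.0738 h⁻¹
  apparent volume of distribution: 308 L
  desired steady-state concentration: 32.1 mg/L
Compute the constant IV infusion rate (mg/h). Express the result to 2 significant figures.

730 mg/h

CL = k × Vd = 0.07380 × 308 = 22.73 L/h
At steady state, infusion rate R₀ = Css × CL = 32.1 × 22.73 = 729.6 mg/h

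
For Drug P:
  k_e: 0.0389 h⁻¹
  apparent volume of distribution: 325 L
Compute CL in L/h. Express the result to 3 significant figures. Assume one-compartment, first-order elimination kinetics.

CL = k × Vd = 0.0389 × 325 = 12.64 L/h

12.6 L/h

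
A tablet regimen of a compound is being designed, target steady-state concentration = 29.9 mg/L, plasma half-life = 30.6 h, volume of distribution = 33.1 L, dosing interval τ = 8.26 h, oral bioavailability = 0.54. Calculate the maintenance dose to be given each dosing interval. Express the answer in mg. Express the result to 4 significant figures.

342.9 mg

k = ln2 / t½ = 0.693147 / 30.6 = 0.02265 h⁻¹
CL = k × Vd = 0.02265 × 33.1 = 0.7497 L/h
At steady state, F × (Dose/τ) = Css × CL.
Dose = Css × CL × τ / F = 29.9 × 0.7497 × 8.26 / 0.54 = 342.9 mg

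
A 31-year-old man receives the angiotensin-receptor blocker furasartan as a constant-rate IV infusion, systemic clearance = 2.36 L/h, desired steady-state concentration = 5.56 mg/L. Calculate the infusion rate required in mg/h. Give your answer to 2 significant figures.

At steady state, infusion rate R₀ = Css × CL = 5.56 × 2.360 = 13.12 mg/h

13 mg/h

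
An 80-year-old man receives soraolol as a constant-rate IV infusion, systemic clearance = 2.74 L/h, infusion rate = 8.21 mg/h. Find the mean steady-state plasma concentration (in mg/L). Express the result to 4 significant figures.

2.996 mg/L

At steady state Css = R₀ / CL = 8.21 / 2.740 = 2.996 mg/L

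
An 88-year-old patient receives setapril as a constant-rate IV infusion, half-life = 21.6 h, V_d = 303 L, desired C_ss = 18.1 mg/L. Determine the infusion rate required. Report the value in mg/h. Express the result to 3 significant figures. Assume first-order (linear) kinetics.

176 mg/h

k = ln2 / t½ = 0.693147 / 21.6 = 0.03209 h⁻¹
CL = k × Vd = 0.03209 × 303 = 9.723 L/h
At steady state, infusion rate R₀ = Css × CL = 18.1 × 9.723 = 176.0 mg/h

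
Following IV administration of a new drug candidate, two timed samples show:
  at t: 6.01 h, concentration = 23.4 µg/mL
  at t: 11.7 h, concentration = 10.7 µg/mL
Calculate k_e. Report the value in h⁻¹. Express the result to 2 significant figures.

0.14 h⁻¹

k = ln(C₁/C₂) / (t₂ − t₁) = ln(23.4/10.7) / (11.7 − 6.01)
  = 0.7825 / 5.690 = 0.1375 h⁻¹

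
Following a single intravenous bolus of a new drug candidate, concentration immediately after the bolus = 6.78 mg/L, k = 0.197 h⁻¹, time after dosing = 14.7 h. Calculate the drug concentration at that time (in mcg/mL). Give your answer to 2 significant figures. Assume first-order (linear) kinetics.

C = C₀ · e^(−k·t) = 6.780 × e^(−0.1970 × 14.7)
  = 6.780 × 0.05525 = 0.3746 mg/L
(0.3746 mg/L = 0.3746 mcg/mL)

0.37 mcg/mL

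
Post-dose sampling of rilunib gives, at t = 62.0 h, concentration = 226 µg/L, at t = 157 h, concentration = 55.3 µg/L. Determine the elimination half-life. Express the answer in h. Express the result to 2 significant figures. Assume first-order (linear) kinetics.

47 h

k = ln(C₁/C₂) / (t₂ − t₁) = ln(226/55.3) / (157 − 62.0)
  = 1.408 / 95.00 = 0.01482 h⁻¹
t½ = ln2 / k = 0.693147 / 0.01482 = 46.77 h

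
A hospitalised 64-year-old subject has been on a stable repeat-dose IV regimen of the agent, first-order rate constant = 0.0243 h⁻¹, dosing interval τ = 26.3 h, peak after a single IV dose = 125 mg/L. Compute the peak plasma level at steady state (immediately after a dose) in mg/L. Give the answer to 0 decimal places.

e^(−kτ) = e^(−0.02430 × 26.3) = 0.5278
Accumulation ratio R = 1 / (1 − e^(−kτ)) = 1 / (1 − 0.5278) = 2.118
Steady-state peak = C₀ × R = 125 × 2.118 = 264.8 mg/L

265 mg/L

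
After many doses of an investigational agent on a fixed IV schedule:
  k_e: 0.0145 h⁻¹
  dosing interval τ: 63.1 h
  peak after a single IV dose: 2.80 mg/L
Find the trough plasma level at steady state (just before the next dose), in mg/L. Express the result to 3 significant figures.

1.87 mg/L

e^(−kτ) = e^(−0.01450 × 63.1) = 0.4005
Accumulation ratio R = 1 / (1 − e^(−kτ)) = 1 / (1 − 0.4005) = 1.668
Steady-state trough = C₀ × R × e^(−kτ) = 2.80 × 1.668 × 0.4005 = 1.870 mg/L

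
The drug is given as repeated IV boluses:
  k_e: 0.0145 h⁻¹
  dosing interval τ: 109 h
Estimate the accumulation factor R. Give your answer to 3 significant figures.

1.26

e^(−kτ) = e^(−0.01450 × 109) = 0.2059
Accumulation ratio R = 1 / (1 − e^(−kτ)) = 1 / (1 − 0.2059) = 1.259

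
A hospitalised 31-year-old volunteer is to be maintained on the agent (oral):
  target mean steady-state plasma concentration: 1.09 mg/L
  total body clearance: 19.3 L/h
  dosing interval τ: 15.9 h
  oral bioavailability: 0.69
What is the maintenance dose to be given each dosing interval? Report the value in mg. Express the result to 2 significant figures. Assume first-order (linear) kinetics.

480 mg

At steady state, F × (Dose/τ) = Css × CL.
Dose = Css × CL × τ / F = 1.09 × 19.30 × 15.9 / 0.69 = 484.8 mg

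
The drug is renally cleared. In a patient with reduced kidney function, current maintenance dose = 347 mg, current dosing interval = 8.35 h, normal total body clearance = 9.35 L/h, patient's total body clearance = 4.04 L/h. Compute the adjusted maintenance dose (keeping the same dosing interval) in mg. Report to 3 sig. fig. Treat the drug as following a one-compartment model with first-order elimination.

150 mg

To keep the same average steady-state level, dosing rate must scale with clearance.
CL ratio = 4.04 / 9.35 = 0.4321
New dose (same interval) = 347 × 0.4321 = 149.9 mg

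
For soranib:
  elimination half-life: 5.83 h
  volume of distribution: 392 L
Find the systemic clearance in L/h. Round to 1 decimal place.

k = ln2 / t½ = 0.693147 / 5.83 = 0.1189 h⁻¹
CL = k × Vd = 0.1189 × 392 = 46.61 L/h

46.6 L/h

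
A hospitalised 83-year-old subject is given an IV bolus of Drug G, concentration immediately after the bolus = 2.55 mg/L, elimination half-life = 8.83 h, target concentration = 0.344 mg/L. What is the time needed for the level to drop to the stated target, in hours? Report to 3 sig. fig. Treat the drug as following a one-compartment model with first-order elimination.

k = ln2 / t½ = 0.693147 / 8.83 = 0.07850 h⁻¹
t = ln(C₀ / C) / k = ln(2.550 / 0.344) / 0.07850
  = ln(7.413) / 0.07850 = 2.003 / 0.07850 = 25.52 h

25.5 h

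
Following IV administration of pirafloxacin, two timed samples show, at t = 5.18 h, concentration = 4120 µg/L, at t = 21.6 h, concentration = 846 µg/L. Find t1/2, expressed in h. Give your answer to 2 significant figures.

k = ln(C₁/C₂) / (t₂ − t₁) = ln(4120/846) / (21.6 − 5.18)
  = 1.583 / 16.42 = 0.09641 h⁻¹
t½ = ln2 / k = 0.693147 / 0.09641 = 7.190 h

7.2 h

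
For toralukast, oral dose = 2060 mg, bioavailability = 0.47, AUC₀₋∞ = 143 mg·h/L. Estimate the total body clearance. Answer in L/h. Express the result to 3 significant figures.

6.77 L/h

CL = F·Dose / AUC = 0.47 × 2060 / 143 = 6.771 L/h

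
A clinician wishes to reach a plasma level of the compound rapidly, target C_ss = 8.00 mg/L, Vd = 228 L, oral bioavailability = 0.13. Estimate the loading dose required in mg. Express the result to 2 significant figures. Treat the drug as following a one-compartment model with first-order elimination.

LD = Css × Vd / F = 8.00 × 228 / 0.13 = 14030 mg

14000 mg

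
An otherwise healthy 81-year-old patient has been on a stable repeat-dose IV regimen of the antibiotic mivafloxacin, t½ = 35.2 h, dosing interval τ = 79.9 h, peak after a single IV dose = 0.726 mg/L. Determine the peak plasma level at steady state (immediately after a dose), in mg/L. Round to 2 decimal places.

0.92 mg/L

k = ln2 / t½ = 0.693147 / 35.2 = 0.01969 h⁻¹
e^(−kτ) = e^(−0.01969 × 79.9) = 0.2074
Accumulation ratio R = 1 / (1 − e^(−kτ)) = 1 / (1 − 0.2074) = 1.262
Steady-state peak = C₀ × R = 0.726 × 1.262 = 0.9162 mg/L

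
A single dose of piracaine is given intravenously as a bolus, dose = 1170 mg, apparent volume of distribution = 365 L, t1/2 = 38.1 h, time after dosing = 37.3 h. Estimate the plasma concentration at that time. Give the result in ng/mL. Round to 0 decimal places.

C₀ = Dose / Vd = 1170 / 365 = 3.205 mg/L
k = ln2 / t½ = 0.693147 / 38.1 = 0.01819 h⁻¹
C = C₀ · e^(−k·t) = 3.205 × e^(−0.01819 × 37.3)
  = 3.205 × 0.5074 = 1.626 mg/L
Convert: 1.626 mg/L × 1000 = 1626 ng/mL

1626 ng/mL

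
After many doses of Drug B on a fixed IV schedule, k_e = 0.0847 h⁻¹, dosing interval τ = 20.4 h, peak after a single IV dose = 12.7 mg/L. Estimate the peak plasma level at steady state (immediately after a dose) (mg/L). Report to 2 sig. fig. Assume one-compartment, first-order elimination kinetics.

e^(−kτ) = e^(−0.08470 × 20.4) = 0.1777
Accumulation ratio R = 1 / (1 − e^(−kτ)) = 1 / (1 − 0.1777) = 1.216
Steady-state peak = C₀ × R = 12.7 × 1.216 = 15.44 mg/L

15 mg/L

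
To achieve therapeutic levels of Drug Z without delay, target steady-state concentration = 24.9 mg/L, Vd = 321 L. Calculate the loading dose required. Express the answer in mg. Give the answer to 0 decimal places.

7993 mg

LD = Css × Vd = 24.9 × 321 = 7993 mg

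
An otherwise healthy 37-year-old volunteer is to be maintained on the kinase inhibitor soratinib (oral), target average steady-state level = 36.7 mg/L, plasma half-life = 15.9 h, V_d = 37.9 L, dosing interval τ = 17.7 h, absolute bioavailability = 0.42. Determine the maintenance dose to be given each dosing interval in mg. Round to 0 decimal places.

k = ln2 / t½ = 0.693147 / 15.9 = 0.04359 h⁻¹
CL = k × Vd = 0.04359 × 37.9 = 1.652 L/h
At steady state, F × (Dose/τ) = Css × CL.
Dose = Css × CL × τ / F = 36.7 × 1.652 × 17.7 / 0.42 = 2555 mg

2555 mg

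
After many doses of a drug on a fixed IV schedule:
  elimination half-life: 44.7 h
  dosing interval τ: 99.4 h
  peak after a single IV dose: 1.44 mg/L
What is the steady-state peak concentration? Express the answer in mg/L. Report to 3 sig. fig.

1.83 mg/L

k = ln2 / t½ = 0.693147 / 44.7 = 0.01551 h⁻¹
e^(−kτ) = e^(−0.01551 × 99.4) = 0.2140
Accumulation ratio R = 1 / (1 − e^(−kτ)) = 1 / (1 − 0.2140) = 1.272
Steady-state peak = C₀ × R = 1.44 × 1.272 = 1.832 mg/L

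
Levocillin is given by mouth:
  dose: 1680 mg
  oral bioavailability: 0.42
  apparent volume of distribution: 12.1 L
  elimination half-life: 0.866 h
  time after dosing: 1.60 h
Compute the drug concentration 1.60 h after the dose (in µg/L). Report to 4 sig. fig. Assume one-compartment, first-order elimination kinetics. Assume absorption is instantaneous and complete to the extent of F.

Amount reaching circulation = F × Dose = 0.42 × 1680 = 705.6 mg
C₀ = F·Dose / Vd = 705.6 / 12.1 = 58.31 mg/L
k = ln2 / t½ = 0.693147 / 0.866 = 0.8004 h⁻¹
C = C₀ · e^(−k·t) = 58.31 × e^(−0.8004 × 1.60)
  = 58.31 × 0.2779 = 16.20 mg/L
Convert: 16.20 mg/L × 1000 = 16200 µg/L

16200 µg/L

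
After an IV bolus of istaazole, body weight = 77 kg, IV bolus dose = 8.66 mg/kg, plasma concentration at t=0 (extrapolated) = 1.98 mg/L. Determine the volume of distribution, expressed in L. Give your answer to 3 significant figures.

Dose = 8.66 × 77 = 666.8 mg
Vd = Dose / C₀ = 666.8 / 1.98 = 336.8 L

337 L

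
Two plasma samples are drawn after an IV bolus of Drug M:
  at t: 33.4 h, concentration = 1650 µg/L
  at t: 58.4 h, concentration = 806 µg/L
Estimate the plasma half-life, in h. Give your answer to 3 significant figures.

24.2 h

k = ln(C₁/C₂) / (t₂ − t₁) = ln(1650/806) / (58.4 − 33.4)
  = 0.7164 / 25.00 = 0.02866 h⁻¹
t½ = ln2 / k = 0.693147 / 0.02866 = 24.19 h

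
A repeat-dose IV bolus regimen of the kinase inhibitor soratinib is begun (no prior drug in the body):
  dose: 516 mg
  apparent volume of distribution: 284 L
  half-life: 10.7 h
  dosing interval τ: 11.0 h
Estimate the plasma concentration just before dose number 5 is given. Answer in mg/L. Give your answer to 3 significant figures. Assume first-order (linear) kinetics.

C₀ per dose = Dose / Vd = 516 / 284 = 1.817 mg/L
k = ln2 / t½ = 0.693147 / 10.7 = 0.06478 h⁻¹
Fraction remaining after one interval: r = e^(−kτ) = e^(−0.06478 × 11.0) = 0.4904
Before dose 5, 4 doses have been given (aged 1τ, 2τ, 3τ, 4τ).
C_trough = C₀ × (r + r² + … + r^4) = C₀ × r(1−r^4)/(1−r)
        = 1.817 × 0.4904 × (1 − 0.05784) / (1 − 0.4904) = 1.647 mg/L

1.65 mg/L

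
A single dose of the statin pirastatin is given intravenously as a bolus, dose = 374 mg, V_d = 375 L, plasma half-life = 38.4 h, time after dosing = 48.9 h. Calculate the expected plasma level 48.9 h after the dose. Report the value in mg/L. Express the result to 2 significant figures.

C₀ = Dose / Vd = 374.0 / 375 = 0.9973 mg/L
k = ln2 / t½ = 0.693147 / 38.4 = 0.01805 h⁻¹
C = C₀ · e^(−k·t) = 0.9973 × e^(−0.01805 × 48.9)
  = 0.9973 × 0.4137 = 0.4126 mg/L

0.41 mg/L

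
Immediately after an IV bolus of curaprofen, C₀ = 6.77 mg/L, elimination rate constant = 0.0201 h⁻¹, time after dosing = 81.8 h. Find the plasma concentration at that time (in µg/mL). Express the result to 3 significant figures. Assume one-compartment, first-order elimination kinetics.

1.31 µg/mL

C = C₀ · e^(−k·t) = 6.770 × e^(−0.02010 × 81.8)
  = 6.770 × 0.1932 = 1.308 mg/L
(1.308 mg/L = 1.308 µg/mL)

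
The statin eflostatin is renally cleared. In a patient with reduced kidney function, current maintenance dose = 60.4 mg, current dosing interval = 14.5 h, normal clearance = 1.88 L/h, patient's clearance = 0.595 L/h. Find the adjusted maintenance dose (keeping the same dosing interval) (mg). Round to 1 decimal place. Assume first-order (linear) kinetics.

To keep the same average steady-state level, dosing rate must scale with clearance.
CL ratio = 0.595 / 1.88 = 0.3165
New dose (same interval) = 60.4 × 0.3165 = 19.12 mg

19.1 mg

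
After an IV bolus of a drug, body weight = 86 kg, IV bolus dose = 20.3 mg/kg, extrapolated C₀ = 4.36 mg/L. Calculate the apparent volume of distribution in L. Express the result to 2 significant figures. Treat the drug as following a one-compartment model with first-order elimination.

400 L

Dose = 20.3 × 86 = 1746 mg
Vd = Dose / C₀ = 1746 / 4.36 = 400.5 L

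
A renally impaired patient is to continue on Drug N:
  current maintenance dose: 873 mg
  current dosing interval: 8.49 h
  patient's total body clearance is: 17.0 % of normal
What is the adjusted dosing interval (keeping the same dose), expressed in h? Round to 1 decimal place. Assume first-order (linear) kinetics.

49.9 h

To keep the same average steady-state level, dosing rate must scale with clearance.
CL ratio = 17.0 / 100 = 0.1700
New interval (same dose) = 8.49 / 0.1700 = 49.94 h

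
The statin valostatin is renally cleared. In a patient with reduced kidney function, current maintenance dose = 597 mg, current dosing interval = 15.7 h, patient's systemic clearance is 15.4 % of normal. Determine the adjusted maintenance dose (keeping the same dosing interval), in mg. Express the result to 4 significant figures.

To keep the same average steady-state level, dosing rate must scale with clearance.
CL ratio = 15.4 / 100 = 0.1540
New dose (same interval) = 597 × 0.1540 = 91.94 mg

91.94 mg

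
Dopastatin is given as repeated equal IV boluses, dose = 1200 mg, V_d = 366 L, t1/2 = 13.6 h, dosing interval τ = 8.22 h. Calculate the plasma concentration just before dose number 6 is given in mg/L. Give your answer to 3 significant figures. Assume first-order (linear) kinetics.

5.53 mg/L

C₀ per dose = Dose / Vd = 1200 / 366 = 3.279 mg/L
k = ln2 / t½ = 0.693147 / 13.6 = 0.05097 h⁻¹
Fraction remaining after one interval: r = e^(−kτ) = e^(−0.05097 × 8.22) = 0.6577
Before dose 6, 5 doses have been given (aged 1τ, 2τ, 3τ, 4τ, 5τ).
C_trough = C₀ × (r + r² + … + r^5) = C₀ × r(1−r^5)/(1−r)
        = 3.279 × 0.6577 × (1 − 0.1231) / (1 − 0.6577) = 5.525 mg/L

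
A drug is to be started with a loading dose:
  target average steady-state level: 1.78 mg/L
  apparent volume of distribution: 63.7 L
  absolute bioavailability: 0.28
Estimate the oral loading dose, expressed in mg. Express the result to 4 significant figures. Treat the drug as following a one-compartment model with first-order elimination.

LD = Css × Vd / F = 1.78 × 63.7 / 0.28 = 405.0 mg

405.0 mg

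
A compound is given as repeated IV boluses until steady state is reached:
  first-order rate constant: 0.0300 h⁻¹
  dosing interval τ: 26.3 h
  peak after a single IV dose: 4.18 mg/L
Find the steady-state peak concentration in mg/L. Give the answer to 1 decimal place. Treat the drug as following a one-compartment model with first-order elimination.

7.7 mg/L

e^(−kτ) = e^(−0.03000 × 26.3) = 0.4543
Accumulation ratio R = 1 / (1 − e^(−kτ)) = 1 / (1 − 0.4543) = 1.833
Steady-state peak = C₀ × R = 4.18 × 1.833 = 7.662 mg/L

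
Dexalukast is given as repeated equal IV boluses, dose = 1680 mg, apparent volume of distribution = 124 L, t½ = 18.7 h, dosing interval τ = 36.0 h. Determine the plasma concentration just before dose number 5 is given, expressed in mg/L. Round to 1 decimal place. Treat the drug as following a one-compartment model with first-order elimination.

C₀ per dose = Dose / Vd = 1680 / 124 = 13.55 mg/L
k = ln2 / t½ = 0.693147 / 18.7 = 0.03707 h⁻¹
Fraction remaining after one interval: r = e^(−kτ) = e^(−0.03707 × 36.0) = 0.2633
Before dose 5, 4 doses have been given (aged 1τ, 2τ, 3τ, 4τ).
C_trough = C₀ × (r + r² + … + r^4) = C₀ × r(1−r^4)/(1−r)
        = 13.55 × 0.2633 × (1 − 0.004806) / (1 − 0.2633) = 4.820 mg/L

4.8 mg/L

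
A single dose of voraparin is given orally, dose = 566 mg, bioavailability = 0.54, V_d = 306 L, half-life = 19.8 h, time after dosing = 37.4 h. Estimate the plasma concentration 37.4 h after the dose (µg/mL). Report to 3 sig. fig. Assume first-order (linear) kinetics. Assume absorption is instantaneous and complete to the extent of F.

Amount reaching circulation = F × Dose = 0.54 × 566.0 = 305.6 mg
C₀ = F·Dose / Vd = 305.6 / 306 = 0.9987 mg/L
k = ln2 / t½ = 0.693147 / 19.8 = 0.03501 h⁻¹
C = C₀ · e^(−k·t) = 0.9987 × e^(−0.03501 × 37.4)
  = 0.9987 × 0.2700 = 0.2696 mg/L
(0.2696 mg/L = 0.2696 µg/mL)

0.270 µg/mL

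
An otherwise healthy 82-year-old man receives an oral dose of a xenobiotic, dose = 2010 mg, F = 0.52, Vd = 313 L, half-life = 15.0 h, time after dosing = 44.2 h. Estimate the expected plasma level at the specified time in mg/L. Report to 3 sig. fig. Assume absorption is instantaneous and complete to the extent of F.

0.433 mg/L

Amount reaching circulation = F × Dose = 0.52 × 2010 = 1045 mg
C₀ = F·Dose / Vd = 1045 / 313 = 3.339 mg/L
k = ln2 / t½ = 0.693147 / 15.0 = 0.04621 h⁻¹
C = C₀ · e^(−k·t) = 3.339 × e^(−0.04621 × 44.2)
  = 3.339 × 0.1297 = 0.4331 mg/L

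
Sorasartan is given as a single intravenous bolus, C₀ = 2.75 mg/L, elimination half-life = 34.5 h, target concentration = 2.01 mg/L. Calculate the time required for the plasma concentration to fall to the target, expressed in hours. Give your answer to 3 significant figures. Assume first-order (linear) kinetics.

k = ln2 / t½ = 0.693147 / 34.5 = 0.02009 h⁻¹
t = ln(C₀ / C) / k = ln(2.750 / 2.01) / 0.02009
  = ln(1.368) / 0.02009 = 0.3133 / 0.02009 = 15.59 h

15.6 h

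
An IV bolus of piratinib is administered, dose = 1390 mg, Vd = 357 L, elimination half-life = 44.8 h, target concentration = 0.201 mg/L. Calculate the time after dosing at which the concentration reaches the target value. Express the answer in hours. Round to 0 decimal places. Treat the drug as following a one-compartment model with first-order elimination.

192 h

C₀ = Dose / Vd = 1390 / 357 = 3.894 mg/L
k = ln2 / t½ = 0.693147 / 44.8 = 0.01547 h⁻¹
t = ln(C₀ / C) / k = ln(3.894 / 0.201) / 0.01547
  = ln(19.37) / 0.01547 = 2.964 / 0.01547 = 191.6 h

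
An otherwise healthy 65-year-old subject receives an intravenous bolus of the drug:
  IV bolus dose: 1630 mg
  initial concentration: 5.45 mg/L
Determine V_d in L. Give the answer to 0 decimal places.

299 L

Vd = Dose / C₀ = 1630 / 5.45 = 299.1 L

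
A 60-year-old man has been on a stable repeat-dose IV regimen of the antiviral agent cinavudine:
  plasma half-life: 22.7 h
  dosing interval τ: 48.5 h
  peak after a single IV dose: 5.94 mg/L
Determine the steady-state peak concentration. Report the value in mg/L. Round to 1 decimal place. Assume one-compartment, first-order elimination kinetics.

7.7 mg/L

k = ln2 / t½ = 0.693147 / 22.7 = 0.03054 h⁻¹
e^(−kτ) = e^(−0.03054 × 48.5) = 0.2274
Accumulation ratio R = 1 / (1 − e^(−kτ)) = 1 / (1 − 0.2274) = 1.294
Steady-state peak = C₀ × R = 5.94 × 1.294 = 7.686 mg/L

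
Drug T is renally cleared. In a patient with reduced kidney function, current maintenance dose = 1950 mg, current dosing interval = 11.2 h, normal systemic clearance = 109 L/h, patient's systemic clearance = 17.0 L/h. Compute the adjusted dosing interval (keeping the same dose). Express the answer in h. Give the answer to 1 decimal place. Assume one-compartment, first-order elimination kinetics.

To keep the same average steady-state level, dosing rate must scale with clearance.
CL ratio = 17.0 / 109 = 0.1560
New interval (same dose) = 11.2 / 0.1560 = 71.79 h

71.8 h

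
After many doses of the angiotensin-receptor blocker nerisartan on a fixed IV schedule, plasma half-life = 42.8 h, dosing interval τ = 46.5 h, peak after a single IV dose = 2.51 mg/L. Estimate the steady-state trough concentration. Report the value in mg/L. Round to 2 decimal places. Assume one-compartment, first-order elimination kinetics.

k = ln2 / t½ = 0.693147 / 42.8 = 0.01620 h⁻¹
e^(−kτ) = e^(−0.01620 × 46.5) = 0.4708
Accumulation ratio R = 1 / (1 − e^(−kτ)) = 1 / (1 − 0.4708) = 1.890
Steady-state trough = C₀ × R × e^(−kτ) = 2.51 × 1.890 × 0.4708 = 2.233 mg/L

2.23 mg/L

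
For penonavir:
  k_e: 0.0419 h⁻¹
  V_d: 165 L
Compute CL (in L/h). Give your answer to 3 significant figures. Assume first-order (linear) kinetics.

CL = k × Vd = 0.0419 × 165 = 6.914 L/h

6.91 L/h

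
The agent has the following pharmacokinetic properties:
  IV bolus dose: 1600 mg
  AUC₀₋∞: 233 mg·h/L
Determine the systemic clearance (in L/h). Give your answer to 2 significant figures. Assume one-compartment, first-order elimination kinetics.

CL = Dose / AUC = 1600 / 233 = 6.867 L/h

6.9 L/h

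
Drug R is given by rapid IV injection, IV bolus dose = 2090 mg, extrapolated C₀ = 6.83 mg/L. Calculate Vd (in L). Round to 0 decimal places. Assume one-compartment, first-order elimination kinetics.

306 L

Vd = Dose / C₀ = 2090 / 6.83 = 306.0 L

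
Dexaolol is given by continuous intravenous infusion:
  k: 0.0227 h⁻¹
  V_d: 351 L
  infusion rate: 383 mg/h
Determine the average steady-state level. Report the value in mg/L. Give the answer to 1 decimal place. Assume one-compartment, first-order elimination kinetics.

CL = k × Vd = 0.02270 × 351 = 7.968 L/h
At steady state Css = R₀ / CL = 383 / 7.968 = 48.07 mg/L

48.1 mg/L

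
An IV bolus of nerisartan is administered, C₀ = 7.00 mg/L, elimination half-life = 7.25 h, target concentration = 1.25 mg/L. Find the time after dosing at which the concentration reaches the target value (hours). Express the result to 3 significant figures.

18.0 h

k = ln2 / t½ = 0.693147 / 7.25 = 0.09561 h⁻¹
t = ln(C₀ / C) / k = ln(7.000 / 1.25) / 0.09561
  = ln(5.600) / 0.09561 = 1.723 / 0.09561 = 18.02 h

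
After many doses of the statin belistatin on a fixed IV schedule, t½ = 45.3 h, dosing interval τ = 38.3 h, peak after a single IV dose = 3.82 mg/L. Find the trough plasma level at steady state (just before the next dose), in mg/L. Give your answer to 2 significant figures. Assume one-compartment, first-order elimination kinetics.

k = ln2 / t½ = 0.693147 / 45.3 = 0.01530 h⁻¹
e^(−kτ) = e^(−0.01530 × 38.3) = 0.5566
Accumulation ratio R = 1 / (1 − e^(−kτ)) = 1 / (1 − 0.5566) = 2.255
Steady-state trough = C₀ × R × e^(−kτ) = 3.82 × 2.255 × 0.5566 = 4.795 mg/L

4.8 mg/L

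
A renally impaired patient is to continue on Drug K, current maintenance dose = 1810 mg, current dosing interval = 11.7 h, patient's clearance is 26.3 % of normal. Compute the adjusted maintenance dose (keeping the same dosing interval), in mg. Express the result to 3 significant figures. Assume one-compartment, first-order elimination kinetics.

476 mg

To keep the same average steady-state level, dosing rate must scale with clearance.
CL ratio = 26.3 / 100 = 0.2630
New dose (same interval) = 1810 × 0.2630 = 476.0 mg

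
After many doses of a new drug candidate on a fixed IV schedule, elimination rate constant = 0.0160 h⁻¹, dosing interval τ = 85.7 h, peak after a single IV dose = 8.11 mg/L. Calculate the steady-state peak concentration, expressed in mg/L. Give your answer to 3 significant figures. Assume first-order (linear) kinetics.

e^(−kτ) = e^(−0.01600 × 85.7) = 0.2538
Accumulation ratio R = 1 / (1 − e^(−kτ)) = 1 / (1 − 0.2538) = 1.340
Steady-state peak = C₀ × R = 8.11 × 1.340 = 10.87 mg/L

10.9 mg/L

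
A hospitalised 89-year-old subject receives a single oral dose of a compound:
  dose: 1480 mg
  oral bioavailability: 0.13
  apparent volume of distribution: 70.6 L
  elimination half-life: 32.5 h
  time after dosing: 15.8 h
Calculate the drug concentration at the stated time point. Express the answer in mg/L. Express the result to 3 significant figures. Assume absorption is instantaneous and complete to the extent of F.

Amount reaching circulation = F × Dose = 0.13 × 1480 = 192.4 mg
C₀ = F·Dose / Vd = 192.4 / 70.6 = 2.725 mg/L
k = ln2 / t½ = 0.693147 / 32.5 = 0.02133 h⁻¹
C = C₀ · e^(−k·t) = 2.725 × e^(−0.02133 × 15.8)
  = 2.725 × 0.7139 = 1.945 mg/L

1.95 mg/L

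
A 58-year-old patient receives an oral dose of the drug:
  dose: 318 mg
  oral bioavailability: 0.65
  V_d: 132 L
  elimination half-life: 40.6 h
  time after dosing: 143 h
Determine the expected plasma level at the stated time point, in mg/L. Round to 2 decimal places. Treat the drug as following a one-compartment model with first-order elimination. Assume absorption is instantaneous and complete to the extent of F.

Amount reaching circulation = F × Dose = 0.65 × 318.0 = 206.7 mg
C₀ = F·Dose / Vd = 206.7 / 132 = 1.566 mg/L
k = ln2 / t½ = 0.693147 / 40.6 = 0.01707 h⁻¹
C = C₀ · e^(−k·t) = 1.566 × e^(−0.01707 × 143)
  = 1.566 × 0.08707 = 0.1364 mg/L

0.14 mg/L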